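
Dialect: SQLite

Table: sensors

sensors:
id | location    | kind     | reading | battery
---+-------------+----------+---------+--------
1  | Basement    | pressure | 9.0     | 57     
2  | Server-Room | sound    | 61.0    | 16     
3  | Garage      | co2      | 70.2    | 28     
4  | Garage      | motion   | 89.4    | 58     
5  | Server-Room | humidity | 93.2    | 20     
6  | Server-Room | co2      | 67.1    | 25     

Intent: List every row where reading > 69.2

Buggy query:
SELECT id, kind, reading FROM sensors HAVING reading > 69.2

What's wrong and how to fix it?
Bug: HAVING filters the output of aggregation, but this query has no GROUP BY and no aggregate functions, so SQLite rejects it (HAVING clause on a non-aggregate query); the condition here is per row

Fix: Use WHERE for row-level filtering

Corrected query:
SELECT id, kind, reading FROM sensors WHERE reading > 69.2

Result:
id | kind     | reading
---+----------+--------
3  | co2      | 70.2   
4  | motion   | 89.4   
5  | humidity | 93.2   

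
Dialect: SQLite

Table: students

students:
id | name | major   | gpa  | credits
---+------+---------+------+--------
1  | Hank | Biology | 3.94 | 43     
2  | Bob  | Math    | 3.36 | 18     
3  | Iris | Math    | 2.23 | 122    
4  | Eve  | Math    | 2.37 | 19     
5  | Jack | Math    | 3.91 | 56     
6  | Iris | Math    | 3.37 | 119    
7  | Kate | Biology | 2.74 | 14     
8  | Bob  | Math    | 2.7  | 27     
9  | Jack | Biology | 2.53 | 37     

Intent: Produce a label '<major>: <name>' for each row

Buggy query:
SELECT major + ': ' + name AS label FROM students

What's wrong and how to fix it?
Bug: SQLite uses || for string concatenation; + coerces text to numbers (yielding 0)

Fix: Replace + with || to concatenate text

Corrected query:
SELECT major || ': ' || name AS label FROM students

Result:
label        
-------------
Biology: Hank
Math: Bob    
Math: Iris   
Math: Eve    
Math: Jack   
Math: Iris   
Biology: Kate
Math: Bob    
Biology: Jack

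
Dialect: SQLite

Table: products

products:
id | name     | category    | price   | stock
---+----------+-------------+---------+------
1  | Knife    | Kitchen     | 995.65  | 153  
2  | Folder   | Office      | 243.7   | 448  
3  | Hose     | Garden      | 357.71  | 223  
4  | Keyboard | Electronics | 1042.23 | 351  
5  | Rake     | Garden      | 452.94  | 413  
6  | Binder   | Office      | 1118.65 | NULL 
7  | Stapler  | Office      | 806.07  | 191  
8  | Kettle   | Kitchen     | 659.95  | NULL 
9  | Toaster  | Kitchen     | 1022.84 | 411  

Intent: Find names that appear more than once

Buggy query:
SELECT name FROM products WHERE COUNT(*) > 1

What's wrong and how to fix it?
Bug: WHERE can't reference COUNT(*); aggregates are computed after WHERE

Fix: Group first, then use HAVING for the count condition

Corrected query:
SELECT name FROM products GROUP BY name HAVING COUNT(*) > 1

Result:
(no rows)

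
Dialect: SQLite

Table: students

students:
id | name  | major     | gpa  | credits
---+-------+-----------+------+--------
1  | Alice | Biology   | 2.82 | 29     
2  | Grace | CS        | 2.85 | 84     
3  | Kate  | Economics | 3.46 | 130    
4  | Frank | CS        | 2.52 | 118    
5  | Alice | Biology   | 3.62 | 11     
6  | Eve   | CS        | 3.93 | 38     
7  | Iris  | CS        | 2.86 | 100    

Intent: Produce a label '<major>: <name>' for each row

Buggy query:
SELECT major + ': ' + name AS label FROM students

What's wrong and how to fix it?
Bug: SQLite uses || for string concatenation; + coerces text to numbers (yielding 0)

Fix: Use the || operator for string concatenation

Corrected query:
SELECT major || ': ' || name AS label FROM students

Result:
label          
---------------
Biology: Alice 
CS: Grace      
Economics: Kate
CS: Frank      
Biology: Alice 
CS: Eve        
CS: Iris       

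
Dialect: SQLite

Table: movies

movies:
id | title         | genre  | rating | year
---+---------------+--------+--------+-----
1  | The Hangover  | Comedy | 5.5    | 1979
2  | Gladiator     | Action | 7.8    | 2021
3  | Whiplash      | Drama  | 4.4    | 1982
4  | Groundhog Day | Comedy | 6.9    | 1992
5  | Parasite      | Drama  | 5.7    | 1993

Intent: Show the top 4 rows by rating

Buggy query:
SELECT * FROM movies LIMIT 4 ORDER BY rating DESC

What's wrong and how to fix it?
Bug: LIMIT must come after ORDER BY

Fix: Sort with ORDER BY, then apply LIMIT

Corrected query:
SELECT * FROM movies ORDER BY rating DESC LIMIT 4

Result:
id | title         | genre  | rating | year
---+---------------+--------+--------+-----
2  | Gladiator     | Action | 7.8    | 2021
4  | Groundhog Day | Comedy | 6.9    | 1992
5  | Parasite      | Drama  | 5.7    | 1993
1  | The Hangover  | Comedy | 5.5    | 1979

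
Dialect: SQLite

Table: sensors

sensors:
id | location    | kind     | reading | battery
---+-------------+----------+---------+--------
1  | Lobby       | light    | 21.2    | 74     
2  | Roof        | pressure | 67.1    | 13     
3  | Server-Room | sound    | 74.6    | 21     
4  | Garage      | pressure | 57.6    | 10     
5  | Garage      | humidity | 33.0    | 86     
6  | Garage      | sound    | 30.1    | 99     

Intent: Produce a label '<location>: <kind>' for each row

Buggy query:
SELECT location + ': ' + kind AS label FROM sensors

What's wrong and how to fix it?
Bug: '+' is numeric addition; on text columns SQLite converts them to 0 instead of concatenating

Fix: Replace + with || to concatenate text

Corrected query:
SELECT location || ': ' || kind AS label FROM sensors

Result:
label             
------------------
Lobby: light      
Roof: pressure    
Server-Room: sound
Garage: pressure  
Garage: humidity  
Garage: sound     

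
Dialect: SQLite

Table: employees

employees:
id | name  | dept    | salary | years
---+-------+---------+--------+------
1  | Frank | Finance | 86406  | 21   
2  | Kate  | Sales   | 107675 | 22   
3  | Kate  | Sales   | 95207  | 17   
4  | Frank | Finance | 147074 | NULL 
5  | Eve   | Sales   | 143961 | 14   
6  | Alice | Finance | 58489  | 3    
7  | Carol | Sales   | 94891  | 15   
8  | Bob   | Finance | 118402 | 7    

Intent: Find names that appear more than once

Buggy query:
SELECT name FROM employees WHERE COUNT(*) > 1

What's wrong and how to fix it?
Bug: WHERE can't reference COUNT(*); aggregates are computed after WHERE

Fix: Group first, then use HAVING for the count condition

Corrected query:
SELECT name FROM employees GROUP BY name HAVING COUNT(*) > 1

Result:
name 
-----
Frank
Kate 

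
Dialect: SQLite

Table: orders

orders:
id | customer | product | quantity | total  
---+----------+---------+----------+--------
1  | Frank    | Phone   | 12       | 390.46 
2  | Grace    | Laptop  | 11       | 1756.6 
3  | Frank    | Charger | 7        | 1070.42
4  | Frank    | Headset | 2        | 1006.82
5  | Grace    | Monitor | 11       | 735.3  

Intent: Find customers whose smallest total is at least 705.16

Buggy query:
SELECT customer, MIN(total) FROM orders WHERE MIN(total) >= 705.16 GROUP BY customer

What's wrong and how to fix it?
Bug: MIN() in WHERE is a misuse of aggregate

Fix: Replace WHERE with HAVING after the GROUP BY

Corrected query:
SELECT customer, MIN(total) FROM orders GROUP BY customer HAVING MIN(total) >= 705.16

Result:
customer | MIN(total)
---------+-----------
Grace    | 735.3     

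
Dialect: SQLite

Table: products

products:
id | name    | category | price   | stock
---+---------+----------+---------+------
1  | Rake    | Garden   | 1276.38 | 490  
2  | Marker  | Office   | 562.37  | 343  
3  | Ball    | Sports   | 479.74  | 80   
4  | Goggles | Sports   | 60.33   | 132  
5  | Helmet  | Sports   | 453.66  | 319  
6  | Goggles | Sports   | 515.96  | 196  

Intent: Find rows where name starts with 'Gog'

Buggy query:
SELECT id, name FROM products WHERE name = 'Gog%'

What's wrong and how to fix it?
Bug: Wildcards only work with LIKE; '=' treats '%' as a literal character

Fix: Replace '=' with LIKE so 'Gog%' is treated as a pattern

Corrected query:
SELECT id, name FROM products WHERE name LIKE 'Gog%'

Result:
id | name   
---+--------
4  | Goggles
6  | Goggles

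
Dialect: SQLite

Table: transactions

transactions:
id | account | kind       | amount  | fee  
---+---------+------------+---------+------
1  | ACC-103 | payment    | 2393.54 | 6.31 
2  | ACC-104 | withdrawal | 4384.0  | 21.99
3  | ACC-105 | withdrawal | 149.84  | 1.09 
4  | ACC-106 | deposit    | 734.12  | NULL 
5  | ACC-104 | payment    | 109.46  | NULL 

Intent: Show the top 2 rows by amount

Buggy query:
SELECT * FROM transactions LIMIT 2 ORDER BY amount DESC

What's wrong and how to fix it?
Bug: ORDER BY cannot follow LIMIT; LIMIT is the final clause

Fix: Swap the clauses: ORDER BY first, then LIMIT

Corrected query:
SELECT * FROM transactions ORDER BY amount DESC LIMIT 2

Result:
id | account | kind       | amount  | fee  
---+---------+------------+---------+------
2  | ACC-104 | withdrawal | 4384    | 21.99
1  | ACC-103 | payment    | 2393.54 | 6.31 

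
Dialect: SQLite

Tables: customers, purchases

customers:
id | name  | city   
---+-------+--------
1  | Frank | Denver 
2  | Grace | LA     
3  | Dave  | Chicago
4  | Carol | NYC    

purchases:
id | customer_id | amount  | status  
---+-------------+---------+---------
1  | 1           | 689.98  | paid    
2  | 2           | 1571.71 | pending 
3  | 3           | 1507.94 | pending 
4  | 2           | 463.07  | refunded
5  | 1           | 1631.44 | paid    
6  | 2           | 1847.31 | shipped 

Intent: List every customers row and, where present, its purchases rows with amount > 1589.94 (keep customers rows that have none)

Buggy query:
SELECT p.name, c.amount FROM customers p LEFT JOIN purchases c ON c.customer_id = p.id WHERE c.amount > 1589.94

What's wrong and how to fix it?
Bug: A WHERE condition on the right-hand table after LEFT JOIN drops unmatched parents

Fix: Move the right-table condition into the ON clause so unmatched parents are kept

Corrected query:
SELECT p.name, c.amount FROM customers p LEFT JOIN purchases c ON c.customer_id = p.id AND c.amount > 1589.94

Result:
name  | amount 
------+--------
Frank | 1631.44
Grace | 1847.31
Dave  | NULL   
Carol | NULL   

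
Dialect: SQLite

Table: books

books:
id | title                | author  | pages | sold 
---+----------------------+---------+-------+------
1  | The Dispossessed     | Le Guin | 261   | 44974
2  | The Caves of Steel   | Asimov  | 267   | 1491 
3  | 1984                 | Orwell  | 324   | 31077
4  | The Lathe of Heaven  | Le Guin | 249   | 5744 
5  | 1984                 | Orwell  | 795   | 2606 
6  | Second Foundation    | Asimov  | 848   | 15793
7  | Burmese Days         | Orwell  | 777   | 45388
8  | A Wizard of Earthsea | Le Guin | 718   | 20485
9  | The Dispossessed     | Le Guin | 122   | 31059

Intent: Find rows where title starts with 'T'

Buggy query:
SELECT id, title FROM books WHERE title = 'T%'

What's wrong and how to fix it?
Bug: '=' compares the literal string including the % character; pattern matching needs LIKE

Fix: Replace '=' with LIKE so 'T%' is treated as a pattern

Corrected query:
SELECT id, title FROM books WHERE title LIKE 'T%'

Result:
id | title              
---+--------------------
1  | The Dispossessed   
2  | The Caves of Steel 
4  | The Lathe of Heaven
9  | The Dispossessed   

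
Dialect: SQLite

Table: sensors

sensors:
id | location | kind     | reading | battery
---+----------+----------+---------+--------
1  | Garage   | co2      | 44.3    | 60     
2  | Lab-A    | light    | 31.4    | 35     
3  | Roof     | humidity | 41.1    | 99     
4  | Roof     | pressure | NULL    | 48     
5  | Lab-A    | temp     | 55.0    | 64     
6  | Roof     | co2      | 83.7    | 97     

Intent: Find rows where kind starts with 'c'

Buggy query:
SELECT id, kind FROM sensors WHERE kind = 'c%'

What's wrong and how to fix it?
Bug: '=' compares the literal string including the % character; pattern matching needs LIKE

Fix: Replace '=' with LIKE so 'c%' is treated as a pattern

Corrected query:
SELECT id, kind FROM sensors WHERE kind LIKE 'c%'

Result:
id | kind
---+-----
1  | co2 
6  | co2 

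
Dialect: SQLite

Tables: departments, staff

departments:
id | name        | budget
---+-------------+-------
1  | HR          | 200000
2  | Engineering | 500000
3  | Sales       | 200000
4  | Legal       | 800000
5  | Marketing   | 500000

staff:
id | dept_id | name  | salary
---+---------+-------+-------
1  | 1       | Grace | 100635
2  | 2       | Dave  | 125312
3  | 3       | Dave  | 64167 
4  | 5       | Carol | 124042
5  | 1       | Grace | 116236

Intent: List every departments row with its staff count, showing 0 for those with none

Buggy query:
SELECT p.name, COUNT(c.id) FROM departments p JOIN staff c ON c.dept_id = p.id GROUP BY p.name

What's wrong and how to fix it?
Bug: An inner join excludes parents with zero children

Fix: Use LEFT JOIN so parents without children still appear (COUNT(c.id) gives 0)

Corrected query:
SELECT p.name, COUNT(c.id) FROM departments p LEFT JOIN staff c ON c.dept_id = p.id GROUP BY p.name

Result:
name        | COUNT(c.id)
------------+------------
Engineering | 1          
HR          | 2          
Legal       | 0          
Marketing   | 1          
Sales       | 1          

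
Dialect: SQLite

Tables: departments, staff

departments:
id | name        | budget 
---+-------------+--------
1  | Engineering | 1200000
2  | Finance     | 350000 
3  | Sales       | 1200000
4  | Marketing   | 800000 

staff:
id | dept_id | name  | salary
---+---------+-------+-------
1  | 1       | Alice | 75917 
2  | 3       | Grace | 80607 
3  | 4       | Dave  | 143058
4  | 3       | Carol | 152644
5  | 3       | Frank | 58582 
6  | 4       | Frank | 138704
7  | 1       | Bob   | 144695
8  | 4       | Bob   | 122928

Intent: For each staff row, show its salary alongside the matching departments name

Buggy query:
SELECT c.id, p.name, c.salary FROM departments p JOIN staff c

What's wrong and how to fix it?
Bug: Missing join condition: each staff row is matched to all departments rows instead of just its own

Fix: Specify the join condition linking the foreign key to the parent id

Corrected query:
SELECT c.id, p.name, c.salary FROM departments p JOIN staff c ON c.dept_id = p.id

Result:
id | name        | salary
---+-------------+-------
1  | Engineering | 75917 
2  | Sales       | 80607 
3  | Marketing   | 143058
4  | Sales       | 152644
5  | Sales       | 58582 
6  | Marketing   | 138704
7  | Engineering | 144695
8  | Marketing   | 122928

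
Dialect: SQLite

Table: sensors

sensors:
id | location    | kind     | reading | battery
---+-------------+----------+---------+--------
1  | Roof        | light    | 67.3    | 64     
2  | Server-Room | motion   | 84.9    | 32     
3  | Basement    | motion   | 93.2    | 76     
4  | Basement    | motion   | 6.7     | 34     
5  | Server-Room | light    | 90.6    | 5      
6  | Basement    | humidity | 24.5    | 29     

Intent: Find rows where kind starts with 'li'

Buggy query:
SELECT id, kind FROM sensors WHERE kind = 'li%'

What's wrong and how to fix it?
Bug: '=' compares the literal string including the % character; pattern matching needs LIKE

Fix: Use LIKE for wildcard pattern matching

Corrected query:
SELECT id, kind FROM sensors WHERE kind LIKE 'li%'

Result:
id | kind 
---+------
1  | light
5  | light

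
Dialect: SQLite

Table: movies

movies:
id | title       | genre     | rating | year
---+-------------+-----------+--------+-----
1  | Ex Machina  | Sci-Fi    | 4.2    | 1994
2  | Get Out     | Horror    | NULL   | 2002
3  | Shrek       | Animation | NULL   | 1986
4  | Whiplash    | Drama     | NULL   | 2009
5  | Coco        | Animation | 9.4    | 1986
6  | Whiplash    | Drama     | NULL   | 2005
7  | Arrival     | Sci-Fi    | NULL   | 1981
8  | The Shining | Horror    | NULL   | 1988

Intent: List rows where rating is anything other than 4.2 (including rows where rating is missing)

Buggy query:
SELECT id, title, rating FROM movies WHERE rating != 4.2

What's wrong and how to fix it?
Bug: 'rating != 4.2' is unknown when rating is NULL, so NULL rows are silently excluded

Fix: Add an explicit OR rating IS NULL to include the missing-value rows

Corrected query:
SELECT id, title, rating FROM movies WHERE rating != 4.2 OR rating IS NULL

Result:
id | title       | rating
---+-------------+-------
2  | Get Out     | NULL  
3  | Shrek       | NULL  
4  | Whiplash    | NULL  
5  | Coco        | 9.4   
6  | Whiplash    | NULL  
7  | Arrival     | NULL  
8  | The Shining | NULL  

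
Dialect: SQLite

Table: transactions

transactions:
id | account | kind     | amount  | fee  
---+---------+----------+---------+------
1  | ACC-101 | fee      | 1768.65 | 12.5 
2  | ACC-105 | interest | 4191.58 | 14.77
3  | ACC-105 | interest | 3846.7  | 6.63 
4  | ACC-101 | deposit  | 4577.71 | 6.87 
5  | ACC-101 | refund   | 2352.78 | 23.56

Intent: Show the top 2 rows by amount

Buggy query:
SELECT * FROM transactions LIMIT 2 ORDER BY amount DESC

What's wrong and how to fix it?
Bug: ORDER BY cannot follow LIMIT; LIMIT is the final clause

Fix: Swap the clauses: ORDER BY first, then LIMIT

Corrected query:
SELECT * FROM transactions ORDER BY amount DESC LIMIT 2

Result:
id | account | kind     | amount  | fee  
---+---------+----------+---------+------
4  | ACC-101 | deposit  | 4577.71 | 6.87 
2  | ACC-105 | interest | 4191.58 | 14.77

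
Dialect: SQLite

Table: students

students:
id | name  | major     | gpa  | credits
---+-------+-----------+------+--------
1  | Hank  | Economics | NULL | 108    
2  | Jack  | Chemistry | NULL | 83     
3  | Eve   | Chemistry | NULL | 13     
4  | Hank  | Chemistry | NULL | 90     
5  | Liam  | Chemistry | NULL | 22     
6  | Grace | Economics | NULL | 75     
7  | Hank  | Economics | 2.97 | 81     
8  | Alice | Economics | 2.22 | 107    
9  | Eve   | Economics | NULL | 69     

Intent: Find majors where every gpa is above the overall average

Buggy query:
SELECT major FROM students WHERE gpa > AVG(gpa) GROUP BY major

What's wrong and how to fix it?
Bug: WHERE evaluates per row before aggregation, so AVG() is unavailable

Fix: Use a subquery for AVG and a HAVING MIN(...) filter so the condition holds for every row in the group

Corrected query:
SELECT major FROM students GROUP BY major HAVING MIN(gpa) > (SELECT AVG(gpa) FROM students)

Result:
(no rows)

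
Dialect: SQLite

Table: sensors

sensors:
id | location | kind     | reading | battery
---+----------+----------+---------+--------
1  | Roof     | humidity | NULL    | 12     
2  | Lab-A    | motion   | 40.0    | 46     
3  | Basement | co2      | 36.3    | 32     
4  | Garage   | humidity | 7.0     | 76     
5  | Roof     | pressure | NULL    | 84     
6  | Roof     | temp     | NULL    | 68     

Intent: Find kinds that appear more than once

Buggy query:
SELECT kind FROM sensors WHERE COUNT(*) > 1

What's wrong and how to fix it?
Bug: COUNT(*) is an aggregate and cannot be used in WHERE

Fix: Group first, then use HAVING for the count condition

Corrected query:
SELECT kind FROM sensors GROUP BY kind HAVING COUNT(*) > 1

Result:
kind    
--------
humidity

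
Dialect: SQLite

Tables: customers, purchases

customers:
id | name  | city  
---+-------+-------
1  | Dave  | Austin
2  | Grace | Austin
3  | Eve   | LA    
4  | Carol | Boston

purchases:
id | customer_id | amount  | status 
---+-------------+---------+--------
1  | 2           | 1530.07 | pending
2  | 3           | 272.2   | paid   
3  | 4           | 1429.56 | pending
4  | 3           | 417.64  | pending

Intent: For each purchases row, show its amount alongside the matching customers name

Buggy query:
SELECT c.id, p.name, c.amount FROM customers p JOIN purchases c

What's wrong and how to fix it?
Bug: JOIN with no ON clause produces a cartesian product; every purchases row pairs with every customers row

Fix: Specify the join condition linking the foreign key to the parent id

Corrected query:
SELECT c.id, p.name, c.amount FROM customers p JOIN purchases c ON c.customer_id = p.id

Result:
id | name  | amount 
---+-------+--------
1  | Grace | 1530.07
2  | Eve   | 272.2  
3  | Carol | 1429.56
4  | Eve   | 417.64 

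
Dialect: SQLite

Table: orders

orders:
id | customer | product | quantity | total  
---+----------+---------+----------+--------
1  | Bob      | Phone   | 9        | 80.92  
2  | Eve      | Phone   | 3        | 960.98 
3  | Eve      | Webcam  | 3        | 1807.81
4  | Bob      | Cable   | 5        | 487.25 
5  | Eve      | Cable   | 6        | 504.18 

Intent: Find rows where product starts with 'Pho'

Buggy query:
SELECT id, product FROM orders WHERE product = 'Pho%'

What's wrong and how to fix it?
Bug: '=' compares the literal string including the % character; pattern matching needs LIKE

Fix: Use LIKE for wildcard pattern matching

Corrected query:
SELECT id, product FROM orders WHERE product LIKE 'Pho%'

Result:
id | product
---+--------
1  | Phone  
2  | Phone  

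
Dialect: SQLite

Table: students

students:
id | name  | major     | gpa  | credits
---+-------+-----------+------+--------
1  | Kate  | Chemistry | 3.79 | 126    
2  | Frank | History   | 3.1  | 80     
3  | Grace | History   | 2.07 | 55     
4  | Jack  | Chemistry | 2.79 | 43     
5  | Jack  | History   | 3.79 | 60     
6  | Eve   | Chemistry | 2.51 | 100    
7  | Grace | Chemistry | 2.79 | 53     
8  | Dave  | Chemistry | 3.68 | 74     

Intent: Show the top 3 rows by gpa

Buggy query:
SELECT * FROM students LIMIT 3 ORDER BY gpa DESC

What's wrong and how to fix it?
Bug: LIMIT must come after ORDER BY

Fix: Swap the clauses: ORDER BY first, then LIMIT

Corrected query:
SELECT * FROM students ORDER BY gpa DESC LIMIT 3

Result:
id | name | major     | gpa  | credits
---+------+-----------+------+--------
1  | Kate | Chemistry | 3.79 | 126    
5  | Jack | History   | 3.79 | 60     
8  | Dave | Chemistry | 3.68 | 74     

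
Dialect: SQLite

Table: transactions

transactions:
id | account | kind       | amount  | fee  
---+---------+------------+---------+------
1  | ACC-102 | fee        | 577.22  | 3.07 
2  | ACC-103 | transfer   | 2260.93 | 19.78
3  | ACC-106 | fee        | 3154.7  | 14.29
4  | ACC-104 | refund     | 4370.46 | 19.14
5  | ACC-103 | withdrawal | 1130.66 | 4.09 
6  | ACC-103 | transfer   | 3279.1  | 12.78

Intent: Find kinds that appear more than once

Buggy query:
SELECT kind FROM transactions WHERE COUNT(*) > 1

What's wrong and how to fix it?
Bug: COUNT(*) is an aggregate and cannot be used in WHERE

Fix: Group first, then use HAVING for the count condition

Corrected query:
SELECT kind FROM transactions GROUP BY kind HAVING COUNT(*) > 1

Result:
kind    
--------
fee     
transfer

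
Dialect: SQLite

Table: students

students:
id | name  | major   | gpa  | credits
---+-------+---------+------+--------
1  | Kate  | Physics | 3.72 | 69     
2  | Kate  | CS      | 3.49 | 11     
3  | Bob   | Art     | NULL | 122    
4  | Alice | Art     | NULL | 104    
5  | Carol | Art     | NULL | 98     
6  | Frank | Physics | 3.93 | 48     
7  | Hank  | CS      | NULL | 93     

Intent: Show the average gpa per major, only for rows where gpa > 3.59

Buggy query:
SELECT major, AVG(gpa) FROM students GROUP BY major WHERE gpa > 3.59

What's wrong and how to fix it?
Bug: WHERE cannot follow GROUP BY

Fix: Move the WHERE clause before GROUP BY

Corrected query:
SELECT major, AVG(gpa) FROM students WHERE gpa > 3.59 GROUP BY major

Result:
major   | AVG(gpa)
--------+---------
Physics | 3.825   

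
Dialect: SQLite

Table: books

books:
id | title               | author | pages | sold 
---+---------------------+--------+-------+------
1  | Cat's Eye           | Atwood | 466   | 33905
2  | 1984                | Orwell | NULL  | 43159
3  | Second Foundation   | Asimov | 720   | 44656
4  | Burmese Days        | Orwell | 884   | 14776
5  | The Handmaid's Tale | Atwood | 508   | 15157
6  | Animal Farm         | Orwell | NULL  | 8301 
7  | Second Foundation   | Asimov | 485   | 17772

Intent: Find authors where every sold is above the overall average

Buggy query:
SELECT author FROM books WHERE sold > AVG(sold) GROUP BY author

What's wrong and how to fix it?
Bug: WHERE evaluates per row before aggregation, so AVG() is unavailable

Fix: Compute the overall average in a scalar subquery and compare each group's MIN against it in HAVING

Corrected query:
SELECT author FROM books GROUP BY author HAVING MIN(sold) > (SELECT AVG(sold) FROM books)

Result:
(no rows)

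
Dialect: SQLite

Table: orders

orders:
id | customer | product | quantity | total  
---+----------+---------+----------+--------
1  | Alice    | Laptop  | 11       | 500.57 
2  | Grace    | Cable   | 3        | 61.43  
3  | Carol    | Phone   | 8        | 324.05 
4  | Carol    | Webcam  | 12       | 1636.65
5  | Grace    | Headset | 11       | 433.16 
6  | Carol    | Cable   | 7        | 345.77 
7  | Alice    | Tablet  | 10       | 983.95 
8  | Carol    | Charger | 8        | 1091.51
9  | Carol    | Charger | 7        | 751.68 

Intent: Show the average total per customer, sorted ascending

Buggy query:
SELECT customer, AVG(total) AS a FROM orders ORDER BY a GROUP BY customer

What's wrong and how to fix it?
Bug: GROUP BY must precede ORDER BY

Fix: Reorder: SELECT … FROM … GROUP BY … ORDER BY …

Corrected query:
SELECT customer, AVG(total) AS a FROM orders GROUP BY customer ORDER BY a

Result:
customer | a      
---------+--------
Grace    | 247.295
Alice    | 742.26 
Carol    | 829.932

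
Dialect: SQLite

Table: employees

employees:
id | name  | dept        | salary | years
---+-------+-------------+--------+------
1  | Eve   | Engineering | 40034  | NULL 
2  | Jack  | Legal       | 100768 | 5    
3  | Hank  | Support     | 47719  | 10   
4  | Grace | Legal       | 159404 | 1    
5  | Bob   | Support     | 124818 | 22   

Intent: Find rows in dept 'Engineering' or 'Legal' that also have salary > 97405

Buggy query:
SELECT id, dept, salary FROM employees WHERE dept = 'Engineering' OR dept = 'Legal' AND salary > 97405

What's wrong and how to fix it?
Bug: AND binds tighter than OR, so this parses as dept = 'Engineering' OR (dept = 'Legal' AND salary > 97405)

Fix: Add parentheses around the OR so the AND applies to both alternatives

Corrected query:
SELECT id, dept, salary FROM employees WHERE (dept = 'Engineering' OR dept = 'Legal') AND salary > 97405

Result:
id | dept  | salary
---+-------+-------
2  | Legal | 100768
4  | Legal | 159404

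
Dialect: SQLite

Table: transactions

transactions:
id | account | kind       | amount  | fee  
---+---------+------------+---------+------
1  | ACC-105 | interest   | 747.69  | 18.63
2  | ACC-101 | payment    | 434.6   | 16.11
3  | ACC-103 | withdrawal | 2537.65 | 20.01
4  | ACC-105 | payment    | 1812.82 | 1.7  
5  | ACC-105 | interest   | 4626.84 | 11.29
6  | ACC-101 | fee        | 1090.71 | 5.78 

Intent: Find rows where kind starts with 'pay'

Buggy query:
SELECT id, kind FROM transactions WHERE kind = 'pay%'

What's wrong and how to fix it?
Bug: Wildcards only work with LIKE; '=' treats '%' as a literal character

Fix: Replace '=' with LIKE so 'pay%' is treated as a pattern

Corrected query:
SELECT id, kind FROM transactions WHERE kind LIKE 'pay%'

Result:
id | kind   
---+--------
2  | payment
4  | payment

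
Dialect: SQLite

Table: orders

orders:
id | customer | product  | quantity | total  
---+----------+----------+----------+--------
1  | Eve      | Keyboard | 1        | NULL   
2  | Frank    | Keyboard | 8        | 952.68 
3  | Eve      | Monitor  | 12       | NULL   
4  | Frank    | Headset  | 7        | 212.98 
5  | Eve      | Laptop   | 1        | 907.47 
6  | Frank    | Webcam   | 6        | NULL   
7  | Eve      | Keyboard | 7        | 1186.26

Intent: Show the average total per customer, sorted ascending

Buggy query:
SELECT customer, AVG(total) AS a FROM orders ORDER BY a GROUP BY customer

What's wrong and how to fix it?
Bug: ORDER BY appears before GROUP BY; SQL clause order requires GROUP BY first

Fix: Move ORDER BY to the end, after GROUP BY

Corrected query:
SELECT customer, AVG(total) AS a FROM orders GROUP BY customer ORDER BY a

Result:
customer | a       
---------+---------
Frank    | 582.83  
Eve      | 1046.865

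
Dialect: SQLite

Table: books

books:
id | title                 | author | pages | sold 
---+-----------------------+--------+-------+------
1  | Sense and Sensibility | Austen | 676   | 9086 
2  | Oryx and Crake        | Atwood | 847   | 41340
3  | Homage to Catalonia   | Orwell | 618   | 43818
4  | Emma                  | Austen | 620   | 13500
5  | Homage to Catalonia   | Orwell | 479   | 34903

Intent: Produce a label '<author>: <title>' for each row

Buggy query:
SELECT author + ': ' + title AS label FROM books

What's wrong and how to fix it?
Bug: SQLite uses || for string concatenation; + coerces text to numbers (yielding 0)

Fix: Replace + with || to concatenate text

Corrected query:
SELECT author || ': ' || title AS label FROM books

Result:
label                        
-----------------------------
Austen: Sense and Sensibility
Atwood: Oryx and Crake       
Orwell: Homage to Catalonia  
Austen: Emma                 
Orwell: Homage to Catalonia  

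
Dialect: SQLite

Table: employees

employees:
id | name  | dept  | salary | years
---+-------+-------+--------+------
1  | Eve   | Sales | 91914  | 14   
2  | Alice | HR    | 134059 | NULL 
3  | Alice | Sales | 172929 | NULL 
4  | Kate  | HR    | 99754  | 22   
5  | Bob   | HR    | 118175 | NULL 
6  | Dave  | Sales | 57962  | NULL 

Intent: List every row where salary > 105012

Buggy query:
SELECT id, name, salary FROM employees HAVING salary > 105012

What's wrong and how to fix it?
Bug: This is a non-aggregate query (no GROUP BY, no aggregates), so in SQLite the HAVING clause is invalid here; a row-level condition belongs in WHERE

Fix: Replace HAVING with WHERE since the condition applies to individual rows

Corrected query:
SELECT id, name, salary FROM employees WHERE salary > 105012

Result:
id | name  | salary
---+-------+-------
2  | Alice | 134059
3  | Alice | 172929
5  | Bob   | 118175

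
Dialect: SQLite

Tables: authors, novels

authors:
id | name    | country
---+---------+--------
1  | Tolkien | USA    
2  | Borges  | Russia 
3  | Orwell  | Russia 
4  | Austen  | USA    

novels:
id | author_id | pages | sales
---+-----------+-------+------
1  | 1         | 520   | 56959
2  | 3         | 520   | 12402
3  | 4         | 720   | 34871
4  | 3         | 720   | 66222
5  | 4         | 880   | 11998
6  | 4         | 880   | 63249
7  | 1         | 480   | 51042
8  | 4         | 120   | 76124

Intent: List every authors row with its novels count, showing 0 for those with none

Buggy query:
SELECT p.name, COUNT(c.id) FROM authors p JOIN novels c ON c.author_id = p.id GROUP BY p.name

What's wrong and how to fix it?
Bug: An inner join excludes parents with zero children

Fix: Switch to LEFT JOIN to retain unmatched parent rows

Corrected query:
SELECT p.name, COUNT(c.id) FROM authors p LEFT JOIN novels c ON c.author_id = p.id GROUP BY p.name

Result:
name    | COUNT(c.id)
--------+------------
Austen  | 4          
Borges  | 0          
Orwell  | 2          
Tolkien | 2          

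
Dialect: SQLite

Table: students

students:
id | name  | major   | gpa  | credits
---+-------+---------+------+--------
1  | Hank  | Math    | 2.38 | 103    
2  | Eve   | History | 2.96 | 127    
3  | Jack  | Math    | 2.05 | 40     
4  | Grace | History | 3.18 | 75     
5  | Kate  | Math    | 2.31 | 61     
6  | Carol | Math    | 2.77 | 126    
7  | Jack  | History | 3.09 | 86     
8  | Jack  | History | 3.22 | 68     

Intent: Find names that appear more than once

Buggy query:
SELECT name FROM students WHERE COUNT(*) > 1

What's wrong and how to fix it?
Bug: COUNT(*) is an aggregate and cannot be used in WHERE

Fix: Group first, then use HAVING for the count condition

Corrected query:
SELECT name FROM students GROUP BY name HAVING COUNT(*) > 1

Result:
name
----
Jack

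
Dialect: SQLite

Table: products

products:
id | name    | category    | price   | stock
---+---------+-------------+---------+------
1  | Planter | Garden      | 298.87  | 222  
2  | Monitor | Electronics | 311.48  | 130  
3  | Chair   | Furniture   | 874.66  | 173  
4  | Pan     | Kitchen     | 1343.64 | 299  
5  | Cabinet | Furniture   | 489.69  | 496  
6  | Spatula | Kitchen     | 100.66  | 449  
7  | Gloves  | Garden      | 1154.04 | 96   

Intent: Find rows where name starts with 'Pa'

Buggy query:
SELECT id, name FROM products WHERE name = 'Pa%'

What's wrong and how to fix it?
Bug: '=' compares the literal string including the % character; pattern matching needs LIKE

Fix: Replace '=' with LIKE so 'Pa%' is treated as a pattern

Corrected query:
SELECT id, name FROM products WHERE name LIKE 'Pa%'

Result:
id | name
---+-----
4  | Pan 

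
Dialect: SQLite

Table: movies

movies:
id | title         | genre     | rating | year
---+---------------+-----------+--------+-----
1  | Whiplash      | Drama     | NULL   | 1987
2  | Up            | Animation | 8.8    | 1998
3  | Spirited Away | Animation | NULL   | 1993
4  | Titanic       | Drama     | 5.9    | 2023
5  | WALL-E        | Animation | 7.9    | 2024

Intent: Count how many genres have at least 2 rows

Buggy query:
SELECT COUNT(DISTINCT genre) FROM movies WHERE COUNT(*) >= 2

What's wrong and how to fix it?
Bug: COUNT(*) cannot appear in WHERE; the per-group count doesn't exist yet

Fix: Group first with HAVING COUNT(*) >= 2, then COUNT the resulting groups

Corrected query:
SELECT COUNT(*) FROM (SELECT genre FROM movies GROUP BY genre HAVING COUNT(*) >= 2)

Result:
COUNT(*)
--------
2       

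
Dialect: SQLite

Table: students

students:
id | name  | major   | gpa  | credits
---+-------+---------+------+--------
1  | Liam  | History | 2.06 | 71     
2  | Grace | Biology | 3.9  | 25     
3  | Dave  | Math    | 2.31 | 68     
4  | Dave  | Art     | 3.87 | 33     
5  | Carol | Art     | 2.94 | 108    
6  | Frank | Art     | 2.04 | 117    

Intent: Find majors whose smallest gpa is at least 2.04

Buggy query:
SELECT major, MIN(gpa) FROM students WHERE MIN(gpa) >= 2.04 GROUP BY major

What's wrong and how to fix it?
Bug: MIN() in WHERE is a misuse of aggregate

Fix: Use HAVING for the per-group MIN condition

Corrected query:
SELECT major, MIN(gpa) FROM students GROUP BY major HAVING MIN(gpa) >= 2.04

Result:
major   | MIN(gpa)
--------+---------
Art     | 2.04    
Biology | 3.9     
History | 2.06    
Math    | 2.31    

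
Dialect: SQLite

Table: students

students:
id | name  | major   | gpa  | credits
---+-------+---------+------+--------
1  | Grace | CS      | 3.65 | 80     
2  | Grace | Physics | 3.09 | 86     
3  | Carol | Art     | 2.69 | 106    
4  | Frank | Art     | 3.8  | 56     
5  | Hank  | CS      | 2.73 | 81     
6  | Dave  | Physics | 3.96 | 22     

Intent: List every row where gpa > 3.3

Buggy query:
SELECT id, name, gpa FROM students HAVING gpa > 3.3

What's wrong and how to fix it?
Bug: HAVING filters the output of aggregation, but this query has no GROUP BY and no aggregate functions, so SQLite rejects it (HAVING clause on a non-aggregate query); the condition here is per row

Fix: Replace HAVING with WHERE since the condition applies to individual rows

Corrected query:
SELECT id, name, gpa FROM students WHERE gpa > 3.3

Result:
id | name  | gpa 
---+-------+-----
1  | Grace | 3.65
4  | Frank | 3.8 
6  | Dave  | 3.96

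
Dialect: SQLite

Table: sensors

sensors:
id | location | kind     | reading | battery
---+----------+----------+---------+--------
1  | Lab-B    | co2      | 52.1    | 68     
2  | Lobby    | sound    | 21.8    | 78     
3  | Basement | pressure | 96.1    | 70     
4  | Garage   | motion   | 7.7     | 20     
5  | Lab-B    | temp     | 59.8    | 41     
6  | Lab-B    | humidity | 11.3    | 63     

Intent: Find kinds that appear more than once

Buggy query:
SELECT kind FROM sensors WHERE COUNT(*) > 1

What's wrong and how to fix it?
Bug: WHERE can't reference COUNT(*); aggregates are computed after WHERE

Fix: Group first, then use HAVING for the count condition

Corrected query:
SELECT kind FROM sensors GROUP BY kind HAVING COUNT(*) > 1

Result:
(no rows)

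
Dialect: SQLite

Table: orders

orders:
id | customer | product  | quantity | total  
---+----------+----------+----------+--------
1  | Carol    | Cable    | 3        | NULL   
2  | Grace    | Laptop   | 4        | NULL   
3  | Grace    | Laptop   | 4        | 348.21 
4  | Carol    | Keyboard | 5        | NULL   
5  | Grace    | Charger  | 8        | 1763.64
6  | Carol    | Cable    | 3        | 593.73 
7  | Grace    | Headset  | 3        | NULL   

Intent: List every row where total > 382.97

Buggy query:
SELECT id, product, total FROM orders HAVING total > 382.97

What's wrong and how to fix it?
Bug: HAVING filters the output of aggregation, but this query has no GROUP BY and no aggregate functions, so SQLite rejects it (HAVING clause on a non-aggregate query); the condition here is per row

Fix: Use WHERE for row-level filtering

Corrected query:
SELECT id, product, total FROM orders WHERE total > 382.97

Result:
id | product | total  
---+---------+--------
5  | Charger | 1763.64
6  | Cable   | 593.73 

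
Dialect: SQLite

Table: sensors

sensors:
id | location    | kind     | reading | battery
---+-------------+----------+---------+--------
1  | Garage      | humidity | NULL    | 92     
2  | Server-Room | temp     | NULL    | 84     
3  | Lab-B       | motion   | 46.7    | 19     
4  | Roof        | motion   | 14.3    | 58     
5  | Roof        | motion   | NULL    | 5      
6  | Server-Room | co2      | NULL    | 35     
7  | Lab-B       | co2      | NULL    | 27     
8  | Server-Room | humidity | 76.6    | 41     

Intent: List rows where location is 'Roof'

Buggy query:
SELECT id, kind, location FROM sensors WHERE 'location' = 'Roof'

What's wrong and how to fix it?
Bug: Single quotes denote string literals in SQL; the column name is being compared as a constant string

Fix: Remove the quotes around the column name (or use double quotes for an identifier)

Corrected query:
SELECT id, kind, location FROM sensors WHERE location = 'Roof'

Result:
id | kind   | location
---+--------+---------
4  | motion | Roof    
5  | motion | Roof    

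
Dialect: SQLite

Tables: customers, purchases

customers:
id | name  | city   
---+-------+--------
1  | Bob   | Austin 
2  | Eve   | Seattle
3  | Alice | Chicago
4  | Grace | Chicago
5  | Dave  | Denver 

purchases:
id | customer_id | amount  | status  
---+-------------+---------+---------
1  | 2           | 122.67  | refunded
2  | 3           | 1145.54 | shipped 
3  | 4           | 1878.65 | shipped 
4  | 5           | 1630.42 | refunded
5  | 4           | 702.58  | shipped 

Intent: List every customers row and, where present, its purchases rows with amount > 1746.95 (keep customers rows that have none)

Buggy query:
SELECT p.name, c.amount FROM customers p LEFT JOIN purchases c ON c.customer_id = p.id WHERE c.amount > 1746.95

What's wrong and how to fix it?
Bug: Filtering c.amount in WHERE discards the NULL rows produced by LEFT JOIN, turning it into an inner join

Fix: Put 'c.amount > 1746.95' in the JOIN's ON clause instead of WHERE

Corrected query:
SELECT p.name, c.amount FROM customers p LEFT JOIN purchases c ON c.customer_id = p.id AND c.amount > 1746.95

Result:
name  | amount 
------+--------
Bob   | NULL   
Eve   | NULL   
Alice | NULL   
Grace | 1878.65
Dave  | NULL   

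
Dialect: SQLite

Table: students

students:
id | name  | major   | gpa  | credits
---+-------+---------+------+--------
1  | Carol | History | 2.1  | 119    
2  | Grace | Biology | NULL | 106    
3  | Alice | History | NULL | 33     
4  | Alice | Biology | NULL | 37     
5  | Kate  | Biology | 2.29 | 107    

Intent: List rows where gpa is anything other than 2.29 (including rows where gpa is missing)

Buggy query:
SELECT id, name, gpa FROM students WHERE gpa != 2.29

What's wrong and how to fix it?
Bug: 'gpa != 2.29' is unknown when gpa is NULL, so NULL rows are silently excluded

Fix: Add an explicit OR gpa IS NULL to include the missing-value rows

Corrected query:
SELECT id, name, gpa FROM students WHERE gpa != 2.29 OR gpa IS NULL

Result:
id | name  | gpa 
---+-------+-----
1  | Carol | 2.1 
2  | Grace | NULL
3  | Alice | NULL
4  | Alice | NULL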